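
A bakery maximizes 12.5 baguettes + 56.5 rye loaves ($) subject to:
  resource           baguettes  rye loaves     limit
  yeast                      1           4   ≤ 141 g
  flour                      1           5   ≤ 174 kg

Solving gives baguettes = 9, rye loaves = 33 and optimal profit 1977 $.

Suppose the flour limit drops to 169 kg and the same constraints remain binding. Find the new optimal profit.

At the optimum: yeast uses 141 of 141 (binding); flour uses 174 of 174 (binding).
Dual feasibility on the basic columns requires 1·y_yeast + 1·y_flour = 12.5, 4·y_yeast + 5·y_flour = 56.5.
This yields shadow prices y_yeast = 6, y_flour = 6.5.
Δz = y_flour·Δb = 6.5 × (-5) = -32.5, so new z* = 1977 − 32.5 = 1944.5.

1944.5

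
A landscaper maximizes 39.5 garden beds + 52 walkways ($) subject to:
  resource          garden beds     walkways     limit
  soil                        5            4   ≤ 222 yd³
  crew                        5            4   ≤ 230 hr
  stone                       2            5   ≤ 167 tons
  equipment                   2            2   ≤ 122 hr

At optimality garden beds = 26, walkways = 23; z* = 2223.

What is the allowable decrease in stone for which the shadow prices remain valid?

78.2

Binding constraints: soil, stone. The basis is B = [[5,4],[2,5]] with det 17.
Per unit decrease in stone, x* moves by d = (0.2353, -0.2941).
The basis stays optimal until walkways reaches 0; allowable decrease = 78.2 tons.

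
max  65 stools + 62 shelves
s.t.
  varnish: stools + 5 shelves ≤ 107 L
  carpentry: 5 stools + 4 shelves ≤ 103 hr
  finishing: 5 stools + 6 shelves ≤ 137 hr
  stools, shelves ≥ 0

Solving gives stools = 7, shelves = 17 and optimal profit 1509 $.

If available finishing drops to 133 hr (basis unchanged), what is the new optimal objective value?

Check each constraint at x*: varnish 92/107 (slack 15); carpentry 103/103 (tight); finishing 137/137 (tight).
Slack constraints have shadow price 0 (complementary slackness).
The binding rows give the dual system: 5·y_carpentry + 5·y_finishing = 65 and 4·y_carpentry + 6·y_finishing = 62.
→ y_carpentry = 8 and y_finishing = 5.
Δz = y_finishing·Δb = 5 × (-4) = -20, so new z* = 1509 − 20 = 1489.

1489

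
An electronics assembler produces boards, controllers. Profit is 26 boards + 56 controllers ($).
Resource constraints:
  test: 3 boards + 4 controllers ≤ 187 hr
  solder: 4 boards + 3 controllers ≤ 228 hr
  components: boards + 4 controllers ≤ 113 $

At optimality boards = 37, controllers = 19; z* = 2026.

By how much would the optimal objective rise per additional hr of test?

6

Check each constraint at x*: test 187/187 (tight); solder 205/228 (slack 23); components 113/113 (tight).
Slack constraints have shadow price 0 (complementary slackness).
The binding rows give the dual system: 3·y_test + 1·y_components = 26 and 4·y_test + 4·y_components = 56.
This yields shadow prices y_test = 6, y_components = 8.
Shadow price of test = 6.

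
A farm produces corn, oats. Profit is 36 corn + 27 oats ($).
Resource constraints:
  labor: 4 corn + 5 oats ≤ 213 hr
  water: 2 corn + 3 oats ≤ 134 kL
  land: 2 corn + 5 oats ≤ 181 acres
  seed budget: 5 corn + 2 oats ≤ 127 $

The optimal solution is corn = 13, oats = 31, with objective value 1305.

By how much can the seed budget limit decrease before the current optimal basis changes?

Binding constraints: land, seed budget. The basis is B = [[2,5],[5,2]] with det -21.
Per unit decrease in seed budget, x* moves by d = (-0.2381, 0.0952).
The basis stays optimal until corn reaches 0; allowable decrease = 54.6 $.

54.6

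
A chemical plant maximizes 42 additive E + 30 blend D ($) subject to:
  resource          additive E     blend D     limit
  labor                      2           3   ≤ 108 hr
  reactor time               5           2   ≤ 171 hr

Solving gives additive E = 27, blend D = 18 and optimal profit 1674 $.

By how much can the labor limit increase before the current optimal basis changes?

Binding constraints: labor, reactor time. The basis is B = [[2,3],[5,2]] with det -11.
Per unit increase in labor, x* moves by d = (-0.1818, 0.4545).
The basis stays optimal until additive E reaches 0; allowable increase = 148.5 hr.

148.5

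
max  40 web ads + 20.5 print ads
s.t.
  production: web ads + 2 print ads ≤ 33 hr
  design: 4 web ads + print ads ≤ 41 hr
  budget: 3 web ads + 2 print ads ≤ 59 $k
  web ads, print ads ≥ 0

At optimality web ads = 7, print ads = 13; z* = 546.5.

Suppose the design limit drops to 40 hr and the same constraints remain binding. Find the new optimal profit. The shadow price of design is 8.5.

538

Δb = -1, so new z* = 546.5 + (8.5)·(-1) = 546.5 − 8.5 = 538.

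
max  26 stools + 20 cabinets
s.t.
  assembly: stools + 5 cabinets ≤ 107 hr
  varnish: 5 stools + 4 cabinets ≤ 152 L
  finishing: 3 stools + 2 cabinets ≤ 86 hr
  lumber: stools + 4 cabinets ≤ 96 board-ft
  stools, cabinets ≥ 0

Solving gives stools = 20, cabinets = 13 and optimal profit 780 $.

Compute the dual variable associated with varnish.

Check each constraint at x*: assembly 85/107 (slack 22); varnish 152/152 (tight); finishing 86/86 (tight); lumber 72/96 (slack 24).
By complementary slackness, y = 0 for the non-binding constraints.
The binding rows give the dual system: 5·y_varnish + 3·y_finishing = 26 and 4·y_varnish + 2·y_finishing = 20.
→ y_varnish = 4 and y_finishing = 2.
Shadow price of varnish = 4.

4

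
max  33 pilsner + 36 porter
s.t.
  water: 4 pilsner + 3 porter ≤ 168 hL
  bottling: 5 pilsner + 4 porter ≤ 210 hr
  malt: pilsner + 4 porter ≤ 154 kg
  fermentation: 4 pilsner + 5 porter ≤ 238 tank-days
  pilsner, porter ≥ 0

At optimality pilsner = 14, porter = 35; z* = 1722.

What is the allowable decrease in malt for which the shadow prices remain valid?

Binding constraints: bottling, malt. The basis is B = [[5,4],[1,4]] with det 16.
Per unit decrease in malt, x* moves by d = (0.25, -0.3125).
The basis stays optimal until porter reaches 0; allowable decrease = 112 kg.

112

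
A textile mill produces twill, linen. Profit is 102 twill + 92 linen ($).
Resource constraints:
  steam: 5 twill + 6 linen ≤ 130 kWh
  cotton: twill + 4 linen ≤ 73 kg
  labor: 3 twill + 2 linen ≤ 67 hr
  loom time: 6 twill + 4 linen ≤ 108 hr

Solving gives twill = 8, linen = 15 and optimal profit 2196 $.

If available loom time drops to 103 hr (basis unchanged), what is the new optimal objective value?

2148.5

At the optimum: steam uses 130 of 130 (binding); cotton uses 68 of 73 (slack = 5); labor uses 54 of 67 (slack = 13); loom time uses 108 of 108 (binding).
Slack constraints have shadow price 0 (complementary slackness).
From A_Bᵀ y = c: 5·y_steam + 6·y_loom time = 102; 6·y_steam + 4·y_loom time = 92.
→ y_steam = 9 and y_loom time = 9.5.
Δz = y_loom time·Δb = 9.5 × (-5) = -47.5, so new z* = 2196 − 47.5 = 2148.5.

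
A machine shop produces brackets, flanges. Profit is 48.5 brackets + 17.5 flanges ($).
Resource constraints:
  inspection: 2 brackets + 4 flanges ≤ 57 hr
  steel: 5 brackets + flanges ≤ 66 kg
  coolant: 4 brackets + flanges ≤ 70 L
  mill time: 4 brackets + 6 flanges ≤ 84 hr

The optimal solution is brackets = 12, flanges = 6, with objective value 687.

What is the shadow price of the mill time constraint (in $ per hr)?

Check each constraint at x*: inspection 48/57 (slack 9); steel 66/66 (tight); coolant 54/70 (slack 16); mill time 84/84 (tight).
Slack constraints have shadow price 0 (complementary slackness).
The binding rows give the dual system: 5·y_steel + 4·y_mill time = 48.5 and 1·y_steel + 6·y_mill time = 17.5.
Solving: y_steel = 8.5, y_mill time = 1.5.
Shadow price of mill time = 1.5.

1.5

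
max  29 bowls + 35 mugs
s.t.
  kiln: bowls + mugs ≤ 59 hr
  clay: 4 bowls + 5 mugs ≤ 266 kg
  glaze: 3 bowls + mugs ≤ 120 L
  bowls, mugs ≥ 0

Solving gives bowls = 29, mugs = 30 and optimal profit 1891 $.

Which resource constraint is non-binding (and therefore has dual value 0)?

glaze

kiln: 59/59 (binding)
clay: 266/266 (binding)
glaze: 117/120 (slack 3)
By complementary slackness, a constraint with positive slack has shadow price 0 → glaze.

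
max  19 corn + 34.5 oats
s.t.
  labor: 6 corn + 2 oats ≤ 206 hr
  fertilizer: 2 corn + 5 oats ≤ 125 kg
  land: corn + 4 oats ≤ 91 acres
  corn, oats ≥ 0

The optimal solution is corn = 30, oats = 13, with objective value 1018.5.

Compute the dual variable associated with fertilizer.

6.5

Check each constraint at x*: labor 206/206 (tight); fertilizer 125/125 (tight); land 82/91 (slack 9).
By complementary slackness, y = 0 for the non-binding constraint.
Dual feasibility on the basic columns requires 6·y_labor + 2·y_fertilizer = 19, 2·y_labor + 5·y_fertilizer = 34.5.
→ y_labor = 1 and y_fertilizer = 6.5.
Shadow price of fertilizer = 6.5.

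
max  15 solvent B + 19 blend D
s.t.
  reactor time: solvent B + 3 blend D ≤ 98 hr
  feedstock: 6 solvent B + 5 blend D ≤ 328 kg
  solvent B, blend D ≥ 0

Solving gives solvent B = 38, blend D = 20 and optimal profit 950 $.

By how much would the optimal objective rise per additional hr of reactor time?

Check each constraint at x*: reactor time 98/98 (tight); feedstock 328/328 (tight).
From A_Bᵀ y = c: 1·y_reactor time + 6·y_feedstock = 15; 3·y_reactor time + 5·y_feedstock = 19.
→ y_reactor time = 3 and y_feedstock = 2.
Shadow price of reactor time = 3.

3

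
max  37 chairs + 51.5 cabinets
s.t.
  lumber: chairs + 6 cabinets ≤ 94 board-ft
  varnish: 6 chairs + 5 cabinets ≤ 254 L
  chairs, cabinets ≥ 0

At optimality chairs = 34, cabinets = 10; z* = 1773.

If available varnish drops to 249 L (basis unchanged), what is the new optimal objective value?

Both lumber and varnish are binding at x*.
The binding rows give the dual system: 1·y_lumber + 6·y_varnish = 37 and 6·y_lumber + 5·y_varnish = 51.5.
Solving: y_lumber = 4, y_varnish = 5.5.
Δz = y_varnish·Δb = 5.5 × (-5) = -27.5, so new z* = 1773 − 27.5 = 1745.5.

1745.5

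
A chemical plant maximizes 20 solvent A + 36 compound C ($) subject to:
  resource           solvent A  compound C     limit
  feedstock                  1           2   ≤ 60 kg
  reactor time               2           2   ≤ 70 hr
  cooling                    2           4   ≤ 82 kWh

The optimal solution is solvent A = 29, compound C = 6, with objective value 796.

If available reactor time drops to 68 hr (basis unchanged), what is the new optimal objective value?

792

Check each constraint at x*: feedstock 41/60 (slack 19); reactor time 70/70 (tight); cooling 82/82 (tight).
By complementary slackness, y = 0 for the non-binding constraint.
Dual feasibility on the basic columns requires 2·y_reactor time + 2·y_cooling = 20, 2·y_reactor time + 4·y_cooling = 36.
→ y_reactor time = 2 and y_cooling = 8.
Δz = y_reactor time·Δb = 2 × (-2) = -4, so new z* = 796 − 4 = 792.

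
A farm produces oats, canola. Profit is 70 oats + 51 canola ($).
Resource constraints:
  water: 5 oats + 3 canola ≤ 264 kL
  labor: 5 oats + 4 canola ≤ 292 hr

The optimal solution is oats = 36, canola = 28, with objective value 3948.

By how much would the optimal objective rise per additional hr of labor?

9

Both water and labor are binding at x*.
The binding rows give the dual system: 5·y_water + 5·y_labor = 70 and 3·y_water + 4·y_labor = 51.
→ y_water = 5 and y_labor = 9.
Shadow price of labor = 9.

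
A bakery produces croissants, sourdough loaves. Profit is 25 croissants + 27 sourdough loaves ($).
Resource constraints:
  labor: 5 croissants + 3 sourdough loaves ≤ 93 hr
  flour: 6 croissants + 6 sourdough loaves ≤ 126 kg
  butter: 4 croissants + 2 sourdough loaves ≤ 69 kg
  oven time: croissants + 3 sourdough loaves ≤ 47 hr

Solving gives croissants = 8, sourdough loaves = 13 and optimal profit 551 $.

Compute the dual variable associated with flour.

At the optimum: labor uses 79 of 93 (slack = 14); flour uses 126 of 126 (binding); butter uses 58 of 69 (slack = 11); oven time uses 47 of 47 (binding).
By complementary slackness, y = 0 for the non-binding constraints.
From A_Bᵀ y = c: 6·y_flour + 1·y_oven time = 25; 6·y_flour + 3·y_oven time = 27.
→ y_flour = 4 and y_oven time = 1.
Shadow price of flour = 4.

4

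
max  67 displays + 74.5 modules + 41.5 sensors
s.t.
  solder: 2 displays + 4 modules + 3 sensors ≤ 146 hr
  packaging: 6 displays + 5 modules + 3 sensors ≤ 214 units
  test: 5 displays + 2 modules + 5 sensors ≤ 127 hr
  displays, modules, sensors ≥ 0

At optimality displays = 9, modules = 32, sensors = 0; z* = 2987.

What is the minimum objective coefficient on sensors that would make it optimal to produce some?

49.5

Binding: solder and packaging. Non-binding: test (18 unused).
By complementary slackness, y = 0 for the non-binding constraint.
The binding rows give the dual system: 2·y_solder + 6·y_packaging = 67 and 4·y_solder + 5·y_packaging = 74.5.
Solving: y_solder = 8, y_packaging = 8.5.
sensors enters the basis when its profit ≥ yᵀa₃ = 8·3 + 8.5·3 = 49.5.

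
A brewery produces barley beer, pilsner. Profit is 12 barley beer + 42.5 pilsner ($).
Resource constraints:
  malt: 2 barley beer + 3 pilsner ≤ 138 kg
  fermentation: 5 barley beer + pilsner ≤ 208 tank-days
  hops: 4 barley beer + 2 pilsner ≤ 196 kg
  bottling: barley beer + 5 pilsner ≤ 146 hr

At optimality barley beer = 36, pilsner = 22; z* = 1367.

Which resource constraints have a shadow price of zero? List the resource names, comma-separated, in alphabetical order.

malt: 138/138 (binding)
fermentation: 202/208 (slack 6)
hops: 188/196 (slack 8)
bottling: 146/146 (binding)
By complementary slackness, a constraint with positive slack has shadow price 0 → fermentation, hops.

fermentation, hops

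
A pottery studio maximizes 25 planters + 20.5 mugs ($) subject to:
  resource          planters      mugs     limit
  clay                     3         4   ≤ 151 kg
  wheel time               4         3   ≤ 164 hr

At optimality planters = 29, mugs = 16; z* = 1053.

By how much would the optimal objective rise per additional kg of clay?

At the optimum: clay uses 151 of 151 (binding); wheel time uses 164 of 164 (binding).
Dual feasibility on the basic columns requires 3·y_clay + 4·y_wheel time = 25, 4·y_clay + 3·y_wheel time = 20.5.
→ y_clay = 1 and y_wheel time = 5.5.
Shadow price of clay = 1.

1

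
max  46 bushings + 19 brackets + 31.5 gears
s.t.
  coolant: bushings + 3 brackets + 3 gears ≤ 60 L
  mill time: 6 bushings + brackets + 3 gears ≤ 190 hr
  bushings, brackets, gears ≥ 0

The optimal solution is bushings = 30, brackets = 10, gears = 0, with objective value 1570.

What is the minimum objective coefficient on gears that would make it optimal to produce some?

33

Check each constraint at x*: coolant 60/60 (tight); mill time 190/190 (tight).
The binding rows give the dual system: 1·y_coolant + 6·y_mill time = 46 and 3·y_coolant + 1·y_mill time = 19.
→ y_coolant = 4 and y_mill time = 7.
gears enters the basis when its profit ≥ yᵀa₃ = 4·3 + 7·3 = 33.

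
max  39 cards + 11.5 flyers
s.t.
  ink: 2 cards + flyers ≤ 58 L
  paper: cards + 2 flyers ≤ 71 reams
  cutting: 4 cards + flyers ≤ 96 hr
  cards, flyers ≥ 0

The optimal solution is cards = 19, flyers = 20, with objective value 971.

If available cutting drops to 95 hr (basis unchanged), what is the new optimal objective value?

Check each constraint at x*: ink 58/58 (tight); paper 59/71 (slack 12); cutting 96/96 (tight).
Slack constraints have shadow price 0 (complementary slackness).
From A_Bᵀ y = c: 2·y_ink + 4·y_cutting = 39; 1·y_ink + 1·y_cutting = 11.5.
Solving: y_ink = 3.5, y_cutting = 8.
Δz = y_cutting·Δb = 8 × (-1) = -8, so new z* = 971 − 8 = 963.

963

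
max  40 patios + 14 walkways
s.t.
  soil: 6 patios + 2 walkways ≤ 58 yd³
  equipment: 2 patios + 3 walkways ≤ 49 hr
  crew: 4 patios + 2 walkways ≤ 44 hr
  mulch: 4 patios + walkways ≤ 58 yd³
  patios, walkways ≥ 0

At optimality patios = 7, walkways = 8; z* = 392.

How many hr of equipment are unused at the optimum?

11

equipment used = 2·7 + 3·8 = 38; slack = 49 − 38 = 11.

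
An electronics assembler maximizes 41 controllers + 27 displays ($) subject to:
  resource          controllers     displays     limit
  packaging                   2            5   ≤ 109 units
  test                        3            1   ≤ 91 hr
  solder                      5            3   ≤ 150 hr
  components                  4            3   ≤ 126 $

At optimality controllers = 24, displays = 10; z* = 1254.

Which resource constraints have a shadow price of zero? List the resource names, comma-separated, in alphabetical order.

packaging: 98/109 (slack 11)
test: 82/91 (slack 9)
solder: 150/150 (binding)
components: 126/126 (binding)
By complementary slackness, a constraint with positive slack has shadow price 0 → packaging, test.

packaging, test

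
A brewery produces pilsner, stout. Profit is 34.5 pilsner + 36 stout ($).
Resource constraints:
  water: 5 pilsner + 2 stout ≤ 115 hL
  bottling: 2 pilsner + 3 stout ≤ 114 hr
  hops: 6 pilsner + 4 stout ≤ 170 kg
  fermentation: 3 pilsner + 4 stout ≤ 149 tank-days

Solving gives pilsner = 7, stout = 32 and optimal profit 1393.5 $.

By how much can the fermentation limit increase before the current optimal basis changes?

Binding constraints: hops, fermentation. The basis is B = [[6,4],[3,4]] with det 12.
Per unit increase in fermentation, x* moves by d = (-0.3333, 0.5).
The basis stays optimal until bottling becomes binding; allowable increase = 4.8 tank-days.

4.8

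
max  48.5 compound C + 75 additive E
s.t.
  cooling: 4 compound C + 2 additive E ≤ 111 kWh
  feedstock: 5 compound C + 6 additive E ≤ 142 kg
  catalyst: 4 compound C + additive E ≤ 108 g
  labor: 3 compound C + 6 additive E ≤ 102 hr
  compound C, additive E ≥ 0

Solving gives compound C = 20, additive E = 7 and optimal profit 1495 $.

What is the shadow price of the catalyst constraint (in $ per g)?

0

At the optimum: cooling uses 94 of 111 (slack = 17); feedstock uses 142 of 142 (binding); catalyst uses 87 of 108 (slack = 21); labor uses 102 of 102 (binding).
Since cooling, catalyst are not tight, their duals are 0.
Dual feasibility on the basic columns requires 5·y_feedstock + 3·y_labor = 48.5, 6·y_feedstock + 6·y_labor = 75.
→ y_feedstock = 5.5 and y_labor = 7.
Shadow price of catalyst = 0.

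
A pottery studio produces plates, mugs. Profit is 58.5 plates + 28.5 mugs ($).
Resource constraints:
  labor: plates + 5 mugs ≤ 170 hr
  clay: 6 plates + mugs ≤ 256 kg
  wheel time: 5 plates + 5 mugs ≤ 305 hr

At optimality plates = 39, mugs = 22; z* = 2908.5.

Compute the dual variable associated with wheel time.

4.5

Check each constraint at x*: labor 149/170 (slack 21); clay 256/256 (tight); wheel time 305/305 (tight).
Slack constraints have shadow price 0 (complementary slackness).
The binding rows give the dual system: 6·y_clay + 5·y_wheel time = 58.5 and 1·y_clay + 5·y_wheel time = 28.5.
→ y_clay = 6 and y_wheel time = 4.5.
Shadow price of wheel time = 4.5.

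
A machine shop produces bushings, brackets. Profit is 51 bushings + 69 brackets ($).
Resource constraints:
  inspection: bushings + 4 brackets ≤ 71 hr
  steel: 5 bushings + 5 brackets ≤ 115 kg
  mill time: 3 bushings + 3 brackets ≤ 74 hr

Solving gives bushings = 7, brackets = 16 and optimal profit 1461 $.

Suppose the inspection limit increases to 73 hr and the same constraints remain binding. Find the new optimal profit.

Binding: inspection and steel. Non-binding: mill time (5 unused).
Since mill time is not tight, its dual is 0.
From A_Bᵀ y = c: 1·y_inspection + 5·y_steel = 51; 4·y_inspection + 5·y_steel = 69.
This yields shadow prices y_inspection = 6, y_steel = 9.
Δz = y_inspection·Δb = 6 × (2) = 12, so new z* = 1461 + 12 = 1473.

1473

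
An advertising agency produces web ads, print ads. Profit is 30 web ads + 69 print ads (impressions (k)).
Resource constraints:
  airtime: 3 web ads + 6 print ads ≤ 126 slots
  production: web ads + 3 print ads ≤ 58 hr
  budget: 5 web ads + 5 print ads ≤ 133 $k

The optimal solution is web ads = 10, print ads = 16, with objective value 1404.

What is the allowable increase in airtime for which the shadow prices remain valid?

0.9

Binding constraints: airtime, production. The basis is B = [[3,6],[1,3]] with det 3.
Per unit increase in airtime, x* moves by d = (1, -0.3333).
The basis stays optimal until budget becomes binding; allowable increase = 0.9 slots.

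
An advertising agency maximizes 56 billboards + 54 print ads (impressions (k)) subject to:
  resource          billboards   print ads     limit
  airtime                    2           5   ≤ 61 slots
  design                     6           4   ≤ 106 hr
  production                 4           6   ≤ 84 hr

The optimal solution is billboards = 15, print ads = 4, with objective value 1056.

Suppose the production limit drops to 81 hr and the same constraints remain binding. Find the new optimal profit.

Check each constraint at x*: airtime 50/61 (slack 11); design 106/106 (tight); production 84/84 (tight).
Slack constraints have shadow price 0 (complementary slackness).
From A_Bᵀ y = c: 6·y_design + 4·y_production = 56; 4·y_design + 6·y_production = 54.
→ y_design = 6 and y_production = 5.
Δz = y_production·Δb = 5 × (-3) = -15, so new z* = 1056 − 15 = 1041.

1041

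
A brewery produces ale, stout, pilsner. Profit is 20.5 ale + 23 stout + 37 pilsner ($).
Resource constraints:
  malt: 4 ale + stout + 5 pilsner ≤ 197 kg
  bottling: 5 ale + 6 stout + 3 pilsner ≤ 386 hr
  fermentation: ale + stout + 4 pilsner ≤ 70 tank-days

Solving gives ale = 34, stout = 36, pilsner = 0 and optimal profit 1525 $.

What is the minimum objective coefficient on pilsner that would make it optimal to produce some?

At the optimum: malt uses 172 of 197 (slack = 25); bottling uses 386 of 386 (binding); fermentation uses 70 of 70 (binding).
Slack constraints have shadow price 0 (complementary slackness).
From A_Bᵀ y = c: 5·y_bottling + 1·y_fermentation = 20.5; 6·y_bottling + 1·y_fermentation = 23.
Solving: y_bottling = 2.5, y_fermentation = 8.
pilsner enters the basis when its profit ≥ yᵀa₃ = 2.5·3 + 8·4 = 39.5.

39.5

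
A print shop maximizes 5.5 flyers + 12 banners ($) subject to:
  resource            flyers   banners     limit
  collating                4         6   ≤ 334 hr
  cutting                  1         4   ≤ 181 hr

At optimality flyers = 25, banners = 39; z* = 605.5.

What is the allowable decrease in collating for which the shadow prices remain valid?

62.5

Binding constraints: collating, cutting. The basis is B = [[4,6],[1,4]] with det 10.
Per unit decrease in collating, x* moves by d = (-0.4, 0.1).
The basis stays optimal until flyers reaches 0; allowable decrease = 62.5 hr.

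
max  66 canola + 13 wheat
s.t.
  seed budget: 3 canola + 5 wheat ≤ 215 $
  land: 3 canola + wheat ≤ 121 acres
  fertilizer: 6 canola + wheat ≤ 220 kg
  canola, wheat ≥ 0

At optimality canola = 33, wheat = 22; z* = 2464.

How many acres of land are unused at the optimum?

land used = 3·33 + 1·22 = 121; slack = 121 − 121 = 0.

0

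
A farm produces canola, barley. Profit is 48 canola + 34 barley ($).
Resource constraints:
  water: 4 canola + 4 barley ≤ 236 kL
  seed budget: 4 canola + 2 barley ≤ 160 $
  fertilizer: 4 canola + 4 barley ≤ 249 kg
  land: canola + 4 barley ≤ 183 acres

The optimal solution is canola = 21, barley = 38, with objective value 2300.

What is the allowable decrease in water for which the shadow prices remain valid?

Binding constraints: water, seed budget. The basis is B = [[4,4],[4,2]] with det -8.
Per unit decrease in water, x* moves by d = (0.25, -0.5).
The basis stays optimal until barley reaches 0; allowable decrease = 76 kL.

76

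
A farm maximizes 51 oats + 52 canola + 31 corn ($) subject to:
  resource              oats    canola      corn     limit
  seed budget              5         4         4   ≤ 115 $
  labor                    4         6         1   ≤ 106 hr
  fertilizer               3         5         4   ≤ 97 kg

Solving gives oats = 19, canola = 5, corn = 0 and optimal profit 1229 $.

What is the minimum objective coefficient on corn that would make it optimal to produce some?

Binding: seed budget and labor. Non-binding: fertilizer (15 unused).
Since fertilizer is not tight, its dual is 0.
The binding rows give the dual system: 5·y_seed budget + 4·y_labor = 51 and 4·y_seed budget + 6·y_labor = 52.
→ y_seed budget = 7 and y_labor = 4.
corn enters the basis when its profit ≥ yᵀa₃ = 7·4 + 4·1 = 32.

32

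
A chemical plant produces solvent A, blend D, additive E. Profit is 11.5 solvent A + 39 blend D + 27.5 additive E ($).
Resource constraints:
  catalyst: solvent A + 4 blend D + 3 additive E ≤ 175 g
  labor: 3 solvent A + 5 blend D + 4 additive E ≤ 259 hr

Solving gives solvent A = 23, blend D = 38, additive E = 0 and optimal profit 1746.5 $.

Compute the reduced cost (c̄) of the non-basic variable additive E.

-2

Check each constraint at x*: catalyst 175/175 (tight); labor 259/259 (tight).
Dual feasibility on the basic columns requires 1·y_catalyst + 3·y_labor = 11.5, 4·y_catalyst + 5·y_labor = 39.
Solving: y_catalyst = 8.5, y_labor = 1.
Reduced cost of additive E: c₃ − yᵀa₃ = 27.5 − (8.5·3 + 1·4) = 27.5 − 29.5 = -2.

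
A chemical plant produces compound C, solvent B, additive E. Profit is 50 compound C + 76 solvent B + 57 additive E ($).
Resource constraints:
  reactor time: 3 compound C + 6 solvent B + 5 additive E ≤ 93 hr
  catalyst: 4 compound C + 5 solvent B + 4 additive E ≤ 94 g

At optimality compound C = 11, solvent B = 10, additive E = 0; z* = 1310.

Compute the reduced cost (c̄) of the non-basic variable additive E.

At the optimum: reactor time uses 93 of 93 (binding); catalyst uses 94 of 94 (binding).
Dual feasibility on the basic columns requires 3·y_reactor time + 4·y_catalyst = 50, 6·y_reactor time + 5·y_catalyst = 76.
→ y_reactor time = 6 and y_catalyst = 8.
Reduced cost of additive E: c₃ − yᵀa₃ = 57 − (6·5 + 8·4) = 57 − 62 = -5.

-5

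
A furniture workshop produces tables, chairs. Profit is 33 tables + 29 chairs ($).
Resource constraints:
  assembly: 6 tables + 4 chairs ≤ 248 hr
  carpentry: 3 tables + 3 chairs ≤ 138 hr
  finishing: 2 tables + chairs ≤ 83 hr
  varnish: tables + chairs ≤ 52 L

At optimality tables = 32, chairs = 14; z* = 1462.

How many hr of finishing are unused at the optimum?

5

finishing used = 2·32 + 1·14 = 78; slack = 83 − 78 = 5.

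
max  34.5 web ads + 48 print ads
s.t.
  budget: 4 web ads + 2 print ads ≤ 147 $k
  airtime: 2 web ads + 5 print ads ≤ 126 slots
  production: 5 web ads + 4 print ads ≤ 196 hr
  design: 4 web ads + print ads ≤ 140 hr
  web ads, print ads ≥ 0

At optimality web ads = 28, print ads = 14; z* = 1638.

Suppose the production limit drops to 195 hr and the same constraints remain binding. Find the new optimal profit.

Check each constraint at x*: budget 140/147 (slack 7); airtime 126/126 (tight); production 196/196 (tight); design 126/140 (slack 14).
Slack constraints have shadow price 0 (complementary slackness).
From A_Bᵀ y = c: 2·y_airtime + 5·y_production = 34.5; 5·y_airtime + 4·y_production = 48.
Solving: y_airtime = 6, y_production = 4.5.
Δz = y_production·Δb = 4.5 × (-1) = -4.5, so new z* = 1638 − 4.5 = 1633.5.

1633.5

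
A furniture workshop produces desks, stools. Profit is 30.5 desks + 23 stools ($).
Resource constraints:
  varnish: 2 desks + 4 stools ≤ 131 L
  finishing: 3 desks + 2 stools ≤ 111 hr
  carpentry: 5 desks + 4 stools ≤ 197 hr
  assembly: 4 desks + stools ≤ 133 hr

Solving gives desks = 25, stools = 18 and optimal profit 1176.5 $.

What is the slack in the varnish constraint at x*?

varnish used = 2·25 + 4·18 = 122; slack = 131 − 122 = 9.

9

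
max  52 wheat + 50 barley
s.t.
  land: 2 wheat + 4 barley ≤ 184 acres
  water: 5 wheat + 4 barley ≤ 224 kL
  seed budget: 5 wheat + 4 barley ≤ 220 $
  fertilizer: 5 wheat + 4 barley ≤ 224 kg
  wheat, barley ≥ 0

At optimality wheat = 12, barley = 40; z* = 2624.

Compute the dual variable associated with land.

3.5

Binding: land and seed budget. Non-binding: water (4 unused), fertilizer (4 unused).
Slack constraints have shadow price 0 (complementary slackness).
The binding rows give the dual system: 2·y_land + 5·y_seed budget = 52 and 4·y_land + 4·y_seed budget = 50.
This yields shadow prices y_land = 3.5, y_seed budget = 9.
Shadow price of land = 3.5.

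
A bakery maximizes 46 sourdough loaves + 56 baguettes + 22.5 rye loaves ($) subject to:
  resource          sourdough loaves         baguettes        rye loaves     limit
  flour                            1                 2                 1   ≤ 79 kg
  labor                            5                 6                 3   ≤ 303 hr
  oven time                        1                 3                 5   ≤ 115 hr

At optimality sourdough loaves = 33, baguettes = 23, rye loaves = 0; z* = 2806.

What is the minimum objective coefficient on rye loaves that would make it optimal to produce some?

Binding: flour and labor. Non-binding: oven time (13 unused).
Since oven time is not tight, its dual is 0.
From A_Bᵀ y = c: 1·y_flour + 5·y_labor = 46; 2·y_flour + 6·y_labor = 56.
→ y_flour = 1 and y_labor = 9.
rye loaves enters the basis when its profit ≥ yᵀa₃ = 1·1 + 9·3 = 28.

28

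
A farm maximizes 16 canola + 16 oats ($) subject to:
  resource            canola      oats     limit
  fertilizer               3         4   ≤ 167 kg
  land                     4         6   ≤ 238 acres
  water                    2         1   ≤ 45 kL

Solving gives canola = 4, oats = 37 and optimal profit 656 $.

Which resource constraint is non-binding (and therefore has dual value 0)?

fertilizer: 160/167 (slack 7)
land: 238/238 (binding)
water: 45/45 (binding)
By complementary slackness, a constraint with positive slack has shadow price 0 → fertilizer.

fertilizer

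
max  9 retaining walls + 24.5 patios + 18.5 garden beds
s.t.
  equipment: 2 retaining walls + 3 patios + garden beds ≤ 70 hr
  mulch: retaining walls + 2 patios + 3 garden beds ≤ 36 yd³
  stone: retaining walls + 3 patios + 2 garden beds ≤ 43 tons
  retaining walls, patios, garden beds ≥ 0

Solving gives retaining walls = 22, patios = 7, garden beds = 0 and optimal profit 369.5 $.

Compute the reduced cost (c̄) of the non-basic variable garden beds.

-2

Binding: mulch and stone. Non-binding: equipment (5 unused).
Since equipment is not tight, its dual is 0.
Dual feasibility on the basic columns requires 1·y_mulch + 1·y_stone = 9, 2·y_mulch + 3·y_stone = 24.5.
Solving: y_mulch = 2.5, y_stone = 6.5.
Reduced cost of garden beds: c₃ − yᵀa₃ = 18.5 − (2.5·3 + 6.5·2) = 18.5 − 20.5 = -2.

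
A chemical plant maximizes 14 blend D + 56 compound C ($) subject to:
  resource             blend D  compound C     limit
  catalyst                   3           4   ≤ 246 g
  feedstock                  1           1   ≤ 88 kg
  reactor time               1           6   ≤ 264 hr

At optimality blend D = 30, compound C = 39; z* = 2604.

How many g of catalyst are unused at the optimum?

catalyst used = 3·30 + 4·39 = 246; slack = 246 − 246 = 0.

0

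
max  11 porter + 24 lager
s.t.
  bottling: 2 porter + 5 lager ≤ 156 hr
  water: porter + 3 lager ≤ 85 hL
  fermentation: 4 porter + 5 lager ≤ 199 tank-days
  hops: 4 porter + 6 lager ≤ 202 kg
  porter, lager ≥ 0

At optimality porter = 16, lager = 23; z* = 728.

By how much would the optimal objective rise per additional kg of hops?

1.5

At the optimum: bottling uses 147 of 156 (slack = 9); water uses 85 of 85 (binding); fermentation uses 179 of 199 (slack = 20); hops uses 202 of 202 (binding).
By complementary slackness, y = 0 for the non-binding constraints.
Dual feasibility on the basic columns requires 1·y_water + 4·y_hops = 11, 3·y_water + 6·y_hops = 24.
→ y_water = 5 and y_hops = 1.5.
Shadow price of hops = 1.5.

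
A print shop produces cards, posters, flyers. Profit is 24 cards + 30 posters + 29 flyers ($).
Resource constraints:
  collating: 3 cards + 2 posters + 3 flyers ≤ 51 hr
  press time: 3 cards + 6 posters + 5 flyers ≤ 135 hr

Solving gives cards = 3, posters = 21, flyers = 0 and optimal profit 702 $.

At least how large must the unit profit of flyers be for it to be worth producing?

31

Both collating and press time are binding at x*.
The binding rows give the dual system: 3·y_collating + 3·y_press time = 24 and 2·y_collating + 6·y_press time = 30.
Solving: y_collating = 4.5, y_press time = 3.5.
flyers enters the basis when its profit ≥ yᵀa₃ = 4.5·3 + 3.5·5 = 31.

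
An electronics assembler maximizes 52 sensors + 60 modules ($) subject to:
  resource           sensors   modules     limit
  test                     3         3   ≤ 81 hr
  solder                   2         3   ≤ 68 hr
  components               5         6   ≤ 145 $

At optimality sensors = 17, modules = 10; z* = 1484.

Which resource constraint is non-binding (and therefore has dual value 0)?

solder

test: 81/81 (binding)
solder: 64/68 (slack 4)
components: 145/145 (binding)
By complementary slackness, a constraint with positive slack has shadow price 0 → solder.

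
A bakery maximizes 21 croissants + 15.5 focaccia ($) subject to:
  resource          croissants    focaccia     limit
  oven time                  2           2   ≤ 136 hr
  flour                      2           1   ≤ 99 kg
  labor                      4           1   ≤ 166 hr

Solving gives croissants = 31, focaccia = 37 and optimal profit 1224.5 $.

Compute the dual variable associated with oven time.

At the optimum: oven time uses 136 of 136 (binding); flour uses 99 of 99 (binding); labor uses 161 of 166 (slack = 5).
Slack constraints have shadow price 0 (complementary slackness).
The binding rows give the dual system: 2·y_oven time + 2·y_flour = 21 and 2·y_oven time + 1·y_flour = 15.5.
→ y_oven time = 5 and y_flour = 5.5.
Shadow price of oven time = 5.

5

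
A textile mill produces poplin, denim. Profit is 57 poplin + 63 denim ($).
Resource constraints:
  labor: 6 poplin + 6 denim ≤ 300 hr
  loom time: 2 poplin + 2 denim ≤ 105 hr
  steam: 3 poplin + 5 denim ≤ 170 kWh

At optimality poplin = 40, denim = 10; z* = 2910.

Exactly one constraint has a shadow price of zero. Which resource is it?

loom time

labor: 300/300 (binding)
loom time: 100/105 (slack 5)
steam: 170/170 (binding)
By complementary slackness, a constraint with positive slack has shadow price 0 → loom time.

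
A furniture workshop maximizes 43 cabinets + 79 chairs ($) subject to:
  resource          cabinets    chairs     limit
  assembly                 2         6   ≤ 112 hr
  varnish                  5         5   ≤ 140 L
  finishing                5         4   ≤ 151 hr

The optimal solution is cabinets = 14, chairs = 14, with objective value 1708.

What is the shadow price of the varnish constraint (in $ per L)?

At the optimum: assembly uses 112 of 112 (binding); varnish uses 140 of 140 (binding); finishing uses 126 of 151 (slack = 25).
By complementary slackness, y = 0 for the non-binding constraint.
From A_Bᵀ y = c: 2·y_assembly + 5·y_varnish = 43; 6·y_assembly + 5·y_varnish = 79.
Solving: y_assembly = 9, y_varnish = 5.
Shadow price of varnish = 5.

5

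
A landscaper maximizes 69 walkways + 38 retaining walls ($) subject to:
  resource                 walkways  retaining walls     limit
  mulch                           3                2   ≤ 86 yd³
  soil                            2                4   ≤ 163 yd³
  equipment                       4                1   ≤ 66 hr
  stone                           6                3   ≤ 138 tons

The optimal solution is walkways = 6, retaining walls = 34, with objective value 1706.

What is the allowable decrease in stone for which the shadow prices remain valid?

Binding constraints: mulch, stone. The basis is B = [[3,2],[6,3]] with det -3.
Per unit decrease in stone, x* moves by d = (-0.6667, 1).
The basis stays optimal until soil becomes binding; allowable decrease = 5.625 tons.

5.625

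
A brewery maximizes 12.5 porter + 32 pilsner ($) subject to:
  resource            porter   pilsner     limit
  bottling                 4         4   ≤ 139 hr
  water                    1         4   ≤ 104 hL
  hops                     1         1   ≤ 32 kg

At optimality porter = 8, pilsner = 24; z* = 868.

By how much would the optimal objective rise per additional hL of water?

6.5

Binding: water and hops. Non-binding: bottling (11 unused).
Slack constraints have shadow price 0 (complementary slackness).
From A_Bᵀ y = c: 1·y_water + 1·y_hops = 12.5; 4·y_water + 1·y_hops = 32.
This yields shadow prices y_water = 6.5, y_hops = 6.
Shadow price of water = 6.5.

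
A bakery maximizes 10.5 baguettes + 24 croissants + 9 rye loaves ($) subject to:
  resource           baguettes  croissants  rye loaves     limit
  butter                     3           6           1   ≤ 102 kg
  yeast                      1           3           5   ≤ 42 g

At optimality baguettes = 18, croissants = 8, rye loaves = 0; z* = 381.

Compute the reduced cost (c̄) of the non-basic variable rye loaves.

At the optimum: butter uses 102 of 102 (binding); yeast uses 42 of 42 (binding).
The binding rows give the dual system: 3·y_butter + 1·y_yeast = 10.5 and 6·y_butter + 3·y_yeast = 24.
This yields shadow prices y_butter = 2.5, y_yeast = 3.
Reduced cost of rye loaves: c₃ − yᵀa₃ = 9 − (2.5·1 + 3·5) = 9 − 17.5 = -8.5.

-8.5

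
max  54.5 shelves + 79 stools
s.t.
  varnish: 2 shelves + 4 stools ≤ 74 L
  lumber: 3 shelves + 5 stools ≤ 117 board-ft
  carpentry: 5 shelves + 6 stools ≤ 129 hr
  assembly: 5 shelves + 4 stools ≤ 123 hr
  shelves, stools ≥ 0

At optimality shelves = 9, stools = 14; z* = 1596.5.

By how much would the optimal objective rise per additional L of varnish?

Binding: varnish and carpentry. Non-binding: lumber (20 unused), assembly (22 unused).
Slack constraints have shadow price 0 (complementary slackness).
From A_Bᵀ y = c: 2·y_varnish + 5·y_carpentry = 54.5; 4·y_varnish + 6·y_carpentry = 79.
→ y_varnish = 8.5 and y_carpentry = 7.5.
Shadow price of varnish = 8.5.

8.5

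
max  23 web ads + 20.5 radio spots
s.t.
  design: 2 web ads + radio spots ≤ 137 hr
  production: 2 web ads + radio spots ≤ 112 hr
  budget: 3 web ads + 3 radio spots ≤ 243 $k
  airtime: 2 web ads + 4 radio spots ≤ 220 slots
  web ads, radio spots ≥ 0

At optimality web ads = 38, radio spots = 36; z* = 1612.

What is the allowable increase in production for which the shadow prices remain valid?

21

Binding constraints: production, airtime. The basis is B = [[2,1],[2,4]] with det 6.
Per unit increase in production, x* moves by d = (0.6667, -0.3333).
The basis stays optimal until budget becomes binding; allowable increase = 21 hr.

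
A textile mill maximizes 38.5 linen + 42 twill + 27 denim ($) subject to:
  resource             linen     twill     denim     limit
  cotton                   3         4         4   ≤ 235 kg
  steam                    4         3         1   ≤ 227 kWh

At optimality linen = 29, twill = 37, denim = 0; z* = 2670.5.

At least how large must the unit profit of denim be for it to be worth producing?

At the optimum: cotton uses 235 of 235 (binding); steam uses 227 of 227 (binding).
Dual feasibility on the basic columns requires 3·y_cotton + 4·y_steam = 38.5, 4·y_cotton + 3·y_steam = 42.
→ y_cotton = 7.5 and y_steam = 4.
denim enters the basis when its profit ≥ yᵀa₃ = 7.5·4 + 4·1 = 34.

34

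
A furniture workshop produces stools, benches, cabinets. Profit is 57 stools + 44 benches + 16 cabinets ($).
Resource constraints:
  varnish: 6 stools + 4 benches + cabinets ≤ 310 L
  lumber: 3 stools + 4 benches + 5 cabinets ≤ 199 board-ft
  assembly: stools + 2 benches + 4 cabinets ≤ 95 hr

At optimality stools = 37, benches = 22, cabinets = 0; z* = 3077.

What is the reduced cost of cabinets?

-7

At the optimum: varnish uses 310 of 310 (binding); lumber uses 199 of 199 (binding); assembly uses 81 of 95 (slack = 14).
Since assembly is not tight, its dual is 0.
The binding rows give the dual system: 6·y_varnish + 3·y_lumber = 57 and 4·y_varnish + 4·y_lumber = 44.
→ y_varnish = 8 and y_lumber = 3.
Reduced cost of cabinets: c₃ − yᵀa₃ = 16 − (8·1 + 3·5) = 16 − 23 = -7.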